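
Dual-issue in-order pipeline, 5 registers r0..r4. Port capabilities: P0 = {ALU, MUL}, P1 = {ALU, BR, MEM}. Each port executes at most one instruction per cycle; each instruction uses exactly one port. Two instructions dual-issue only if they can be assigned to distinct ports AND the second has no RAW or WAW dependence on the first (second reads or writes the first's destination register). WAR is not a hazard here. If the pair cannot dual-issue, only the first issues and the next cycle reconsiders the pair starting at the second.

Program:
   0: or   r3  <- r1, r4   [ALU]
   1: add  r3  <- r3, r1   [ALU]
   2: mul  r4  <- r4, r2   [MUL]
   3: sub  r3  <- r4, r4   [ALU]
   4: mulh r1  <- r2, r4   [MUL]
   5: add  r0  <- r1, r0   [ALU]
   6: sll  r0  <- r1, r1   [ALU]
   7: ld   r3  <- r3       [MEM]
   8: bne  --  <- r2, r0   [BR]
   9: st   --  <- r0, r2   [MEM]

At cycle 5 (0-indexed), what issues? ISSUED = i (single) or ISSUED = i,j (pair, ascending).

#0 head=0: or.ALU i0 RAW+WAW r3
#1 head=1: add.ALU+mul.MUL i1&i2 pair
#2 head=3: sub.ALU+mulh.MUL i3&i4 pair
#3 head=5: add.ALU i5 WAW r0
#4 head=6: sll.ALU+ld.MEM i6&i7 pair
#5 head=8: bne.BR i8 no-port BR/MEM
#6 head=9: st.MEM i9 tail

ISSUED = 8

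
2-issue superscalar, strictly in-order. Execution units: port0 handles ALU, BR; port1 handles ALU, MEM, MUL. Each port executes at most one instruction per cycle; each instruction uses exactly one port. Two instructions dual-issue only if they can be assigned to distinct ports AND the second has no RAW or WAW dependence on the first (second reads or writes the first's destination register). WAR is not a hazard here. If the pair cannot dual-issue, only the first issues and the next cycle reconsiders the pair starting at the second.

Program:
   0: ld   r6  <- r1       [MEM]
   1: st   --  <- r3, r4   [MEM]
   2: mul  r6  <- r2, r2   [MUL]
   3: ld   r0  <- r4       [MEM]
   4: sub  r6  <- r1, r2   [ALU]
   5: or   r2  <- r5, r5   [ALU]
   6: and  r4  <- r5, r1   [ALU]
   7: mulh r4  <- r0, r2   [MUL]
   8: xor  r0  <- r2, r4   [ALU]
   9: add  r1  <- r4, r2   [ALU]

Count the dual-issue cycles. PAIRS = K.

c0: i0 ld  no-port MEM/MEM
c1: i1 st  no-port MEM/MUL
c2: i2 mul  no-port MUL/MEM
c3: i3,i4 ld+sub  2-wide
c4: i5,i6 or+and  2-wide
c5: i7 mulh  RAW r4
c6: i8,i9 xor+add  2-wide

PAIRS = 3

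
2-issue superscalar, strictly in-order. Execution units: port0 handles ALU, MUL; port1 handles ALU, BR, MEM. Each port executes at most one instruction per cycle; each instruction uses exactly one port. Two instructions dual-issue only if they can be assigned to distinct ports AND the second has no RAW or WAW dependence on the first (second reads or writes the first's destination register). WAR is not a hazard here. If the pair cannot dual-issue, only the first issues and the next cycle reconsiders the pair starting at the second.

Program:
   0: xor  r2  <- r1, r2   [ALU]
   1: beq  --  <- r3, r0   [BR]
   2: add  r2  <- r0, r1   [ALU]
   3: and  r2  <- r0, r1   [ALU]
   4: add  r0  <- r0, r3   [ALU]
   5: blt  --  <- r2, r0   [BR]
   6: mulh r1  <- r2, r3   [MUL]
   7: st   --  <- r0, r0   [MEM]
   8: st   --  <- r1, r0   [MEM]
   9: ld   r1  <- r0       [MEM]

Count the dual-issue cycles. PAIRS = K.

[0] i0&i1  xor;beq  -- dual
[1] i2  add  -- WAW r2
[2] i3&i4  and;add  -- dual
[3] i5&i6  blt;mulh  -- dual
[4] i7  st  -- no-port MEM/MEM
[5] i8  st  -- no-port MEM/MEM
[6] i9  ld  -- tail

PAIRS = 3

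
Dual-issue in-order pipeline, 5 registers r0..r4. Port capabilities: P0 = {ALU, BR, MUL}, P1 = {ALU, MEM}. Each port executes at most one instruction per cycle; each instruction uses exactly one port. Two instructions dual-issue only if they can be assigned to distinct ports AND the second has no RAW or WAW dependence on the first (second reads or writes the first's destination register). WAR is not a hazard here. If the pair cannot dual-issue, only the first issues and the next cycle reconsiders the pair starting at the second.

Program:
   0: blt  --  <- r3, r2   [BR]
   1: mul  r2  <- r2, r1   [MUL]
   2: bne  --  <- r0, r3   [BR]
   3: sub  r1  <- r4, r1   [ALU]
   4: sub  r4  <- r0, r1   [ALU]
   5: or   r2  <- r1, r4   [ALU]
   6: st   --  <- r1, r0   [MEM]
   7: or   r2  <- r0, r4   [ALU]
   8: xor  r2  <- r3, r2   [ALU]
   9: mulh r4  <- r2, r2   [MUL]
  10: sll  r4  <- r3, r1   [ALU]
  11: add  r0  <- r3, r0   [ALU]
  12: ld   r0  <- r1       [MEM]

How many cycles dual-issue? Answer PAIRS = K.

PAIRS = 3

t=0 i0:blt ; no-port BR/MUL
t=1 i1:mul ; no-port MUL/BR
t=2 i2/i3:bne sub ; dual
t=3 i4:sub ; RAW r4
t=4 i5/i6:or st ; dual
t=5 i7:or ; RAW+WAW r2
t=6 i8:xor ; RAW r2
t=7 i9:mulh ; WAW r4
t=8 i10/i11:sll add ; dual
t=9 i12:ld ; tail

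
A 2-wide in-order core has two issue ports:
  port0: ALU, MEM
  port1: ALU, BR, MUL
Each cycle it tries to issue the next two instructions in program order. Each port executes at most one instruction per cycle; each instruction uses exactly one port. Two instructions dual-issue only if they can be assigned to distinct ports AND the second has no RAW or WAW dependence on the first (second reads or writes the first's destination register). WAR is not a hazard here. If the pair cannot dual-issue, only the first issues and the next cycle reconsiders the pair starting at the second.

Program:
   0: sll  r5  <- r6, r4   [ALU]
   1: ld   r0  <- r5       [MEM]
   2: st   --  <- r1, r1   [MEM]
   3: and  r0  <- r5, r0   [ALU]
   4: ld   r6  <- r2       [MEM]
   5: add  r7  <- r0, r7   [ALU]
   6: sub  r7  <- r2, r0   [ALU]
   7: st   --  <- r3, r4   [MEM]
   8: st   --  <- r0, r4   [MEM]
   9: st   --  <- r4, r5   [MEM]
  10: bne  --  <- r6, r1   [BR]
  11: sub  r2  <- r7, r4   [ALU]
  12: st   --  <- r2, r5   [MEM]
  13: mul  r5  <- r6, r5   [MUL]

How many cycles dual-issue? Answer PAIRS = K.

PAIRS = 5

c0: i0 sll.ALU  RAW r5
c1: i1 ld.MEM  no-port MEM/MEM
c2: i2+i3 st.MEM+and.ALU  dual
c3: i4+i5 ld.MEM+add.ALU  dual
c4: i6+i7 sub.ALU+st.MEM  dual
c5: i8 st.MEM  no-port MEM/MEM
c6: i9+i10 st.MEM+bne.BR  dual
c7: i11 sub.ALU  RAW r2
c8: i12+i13 st.MEM+mul.MUL  dual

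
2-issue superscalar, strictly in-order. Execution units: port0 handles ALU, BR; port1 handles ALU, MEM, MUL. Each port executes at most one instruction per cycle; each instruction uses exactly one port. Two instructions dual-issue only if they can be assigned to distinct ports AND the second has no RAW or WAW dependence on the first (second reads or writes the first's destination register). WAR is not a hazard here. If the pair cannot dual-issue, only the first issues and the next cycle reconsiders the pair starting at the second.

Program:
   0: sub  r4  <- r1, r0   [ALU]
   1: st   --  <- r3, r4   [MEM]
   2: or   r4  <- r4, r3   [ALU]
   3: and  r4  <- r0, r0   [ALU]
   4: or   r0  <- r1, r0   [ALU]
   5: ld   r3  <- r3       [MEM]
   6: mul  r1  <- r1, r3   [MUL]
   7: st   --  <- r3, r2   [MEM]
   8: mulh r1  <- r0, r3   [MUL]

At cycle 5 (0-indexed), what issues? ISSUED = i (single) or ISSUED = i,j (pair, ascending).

ISSUED = 7

#0 head=0: sub.ALU i0 RAW r4
#1 head=1: st.MEM/or.ALU i1/i2 2-wide
#2 head=3: and.ALU/or.ALU i3/i4 2-wide
#3 head=5: ld.MEM i5 no-port MEM/MUL
#4 head=6: mul.MUL i6 no-port MUL/MEM
#5 head=7: st.MEM i7 no-port MEM/MUL
#6 head=8: mulh.MUL i8 tail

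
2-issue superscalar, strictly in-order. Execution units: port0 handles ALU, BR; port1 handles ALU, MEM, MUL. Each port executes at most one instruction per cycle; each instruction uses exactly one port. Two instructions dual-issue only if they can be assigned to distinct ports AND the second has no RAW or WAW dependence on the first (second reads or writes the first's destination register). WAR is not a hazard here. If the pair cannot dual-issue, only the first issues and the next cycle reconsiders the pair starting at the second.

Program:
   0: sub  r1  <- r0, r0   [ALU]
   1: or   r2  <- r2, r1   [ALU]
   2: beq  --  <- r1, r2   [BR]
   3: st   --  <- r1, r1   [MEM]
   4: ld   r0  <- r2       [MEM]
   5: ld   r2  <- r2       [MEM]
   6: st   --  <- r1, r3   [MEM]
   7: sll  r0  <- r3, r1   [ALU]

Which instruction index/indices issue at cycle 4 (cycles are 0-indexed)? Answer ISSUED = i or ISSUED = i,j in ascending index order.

  cy0 -> i0 (sub) RAW r1
  cy1 -> i1 (or) RAW r2
  cy2 -> i2,i3 (beq;st) pair
  cy3 -> i4 (ld) no-port MEM/MEM
  cy4 -> i5 (ld) no-port MEM/MEM
  cy5 -> i6,i7 (st;sll) pair

ISSUED = 5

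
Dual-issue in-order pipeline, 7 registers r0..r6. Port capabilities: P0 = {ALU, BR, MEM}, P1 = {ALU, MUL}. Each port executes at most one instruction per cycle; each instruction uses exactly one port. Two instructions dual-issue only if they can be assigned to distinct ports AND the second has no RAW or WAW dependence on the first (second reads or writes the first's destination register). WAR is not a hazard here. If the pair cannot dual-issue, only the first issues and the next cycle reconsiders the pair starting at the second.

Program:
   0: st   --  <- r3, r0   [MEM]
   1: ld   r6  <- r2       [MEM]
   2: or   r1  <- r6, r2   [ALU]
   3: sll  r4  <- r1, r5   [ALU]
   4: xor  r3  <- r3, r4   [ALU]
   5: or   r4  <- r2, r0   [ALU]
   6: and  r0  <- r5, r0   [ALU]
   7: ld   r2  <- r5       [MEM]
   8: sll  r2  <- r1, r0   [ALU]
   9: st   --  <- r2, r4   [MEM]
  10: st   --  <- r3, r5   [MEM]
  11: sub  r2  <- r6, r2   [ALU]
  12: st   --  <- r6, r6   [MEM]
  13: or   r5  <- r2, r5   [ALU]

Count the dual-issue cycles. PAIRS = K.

PAIRS = 4

t=0 i0:st ; no-port MEM/MEM
t=1 i1:ld ; RAW r6
t=2 i2:or ; RAW r1
t=3 i3:sll ; RAW r4
t=4 i4,i5:xor+or ; dual
t=5 i6,i7:and+ld ; dual
t=6 i8:sll ; RAW r2
t=7 i9:st ; no-port MEM/MEM
t=8 i10,i11:st+sub ; dual
t=9 i12,i13:st+or ; dual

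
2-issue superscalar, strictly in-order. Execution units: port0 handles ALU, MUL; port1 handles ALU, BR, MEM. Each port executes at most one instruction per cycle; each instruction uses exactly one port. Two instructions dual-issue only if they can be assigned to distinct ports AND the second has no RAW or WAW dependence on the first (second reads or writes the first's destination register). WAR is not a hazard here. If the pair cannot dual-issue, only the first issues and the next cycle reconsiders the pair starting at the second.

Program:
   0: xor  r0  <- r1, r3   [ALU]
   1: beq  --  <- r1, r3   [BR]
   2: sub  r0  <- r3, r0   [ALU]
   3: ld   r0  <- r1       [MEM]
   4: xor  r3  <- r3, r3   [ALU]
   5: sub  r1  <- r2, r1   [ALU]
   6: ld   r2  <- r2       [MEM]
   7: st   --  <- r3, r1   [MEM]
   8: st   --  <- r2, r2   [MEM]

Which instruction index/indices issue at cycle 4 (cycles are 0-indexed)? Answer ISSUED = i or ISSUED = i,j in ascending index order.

ISSUED = 7

t=0 i0,i1:xor.ALU beq.BR ; pair
t=1 i2:sub.ALU ; WAW r0
t=2 i3,i4:ld.MEM xor.ALU ; pair
t=3 i5,i6:sub.ALU ld.MEM ; pair
t=4 i7:st.MEM ; no-port MEM/MEM
t=5 i8:st.MEM ; tail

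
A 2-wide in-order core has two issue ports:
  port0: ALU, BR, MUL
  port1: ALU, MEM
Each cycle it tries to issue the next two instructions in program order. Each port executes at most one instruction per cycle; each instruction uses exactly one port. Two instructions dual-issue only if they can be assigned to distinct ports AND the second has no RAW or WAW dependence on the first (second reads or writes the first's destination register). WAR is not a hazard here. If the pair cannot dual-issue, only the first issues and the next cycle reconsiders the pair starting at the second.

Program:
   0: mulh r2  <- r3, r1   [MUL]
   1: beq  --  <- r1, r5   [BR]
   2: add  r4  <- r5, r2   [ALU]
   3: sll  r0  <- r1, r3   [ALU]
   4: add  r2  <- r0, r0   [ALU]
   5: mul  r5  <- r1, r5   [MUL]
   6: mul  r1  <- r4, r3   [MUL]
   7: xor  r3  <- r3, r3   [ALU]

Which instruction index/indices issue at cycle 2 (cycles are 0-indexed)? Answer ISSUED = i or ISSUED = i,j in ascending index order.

ISSUED = 3

[0] i0  mulh.MUL  -- no-port MUL/BR
[1] i1,i2  beq.BR;add.ALU  -- 2-wide
[2] i3  sll.ALU  -- RAW r0
[3] i4,i5  add.ALU;mul.MUL  -- 2-wide
[4] i6,i7  mul.MUL;xor.ALU  -- 2-wide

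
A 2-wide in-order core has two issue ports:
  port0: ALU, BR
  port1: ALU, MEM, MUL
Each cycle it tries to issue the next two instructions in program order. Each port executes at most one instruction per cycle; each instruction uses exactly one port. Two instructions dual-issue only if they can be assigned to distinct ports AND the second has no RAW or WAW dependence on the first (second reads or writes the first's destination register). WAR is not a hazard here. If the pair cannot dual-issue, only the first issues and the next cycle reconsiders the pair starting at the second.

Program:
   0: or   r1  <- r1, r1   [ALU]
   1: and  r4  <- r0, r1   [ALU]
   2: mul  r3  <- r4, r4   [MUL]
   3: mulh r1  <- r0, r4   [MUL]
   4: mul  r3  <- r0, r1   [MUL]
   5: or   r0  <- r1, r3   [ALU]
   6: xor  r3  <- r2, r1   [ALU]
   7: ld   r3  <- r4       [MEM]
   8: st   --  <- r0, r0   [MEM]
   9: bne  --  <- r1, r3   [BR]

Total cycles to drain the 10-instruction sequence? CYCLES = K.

CYCLES = 8

[0] i0  or  -- RAW r1
[1] i1  and  -- RAW r4
[2] i2  mul  -- no-port MUL/MUL
[3] i3  mulh  -- no-port MUL/MUL
[4] i4  mul  -- RAW r3
[5] i5,i6  or/xor  -- 2-wide
[6] i7  ld  -- no-port MEM/MEM
[7] i8,i9  st/bne  -- 2-wide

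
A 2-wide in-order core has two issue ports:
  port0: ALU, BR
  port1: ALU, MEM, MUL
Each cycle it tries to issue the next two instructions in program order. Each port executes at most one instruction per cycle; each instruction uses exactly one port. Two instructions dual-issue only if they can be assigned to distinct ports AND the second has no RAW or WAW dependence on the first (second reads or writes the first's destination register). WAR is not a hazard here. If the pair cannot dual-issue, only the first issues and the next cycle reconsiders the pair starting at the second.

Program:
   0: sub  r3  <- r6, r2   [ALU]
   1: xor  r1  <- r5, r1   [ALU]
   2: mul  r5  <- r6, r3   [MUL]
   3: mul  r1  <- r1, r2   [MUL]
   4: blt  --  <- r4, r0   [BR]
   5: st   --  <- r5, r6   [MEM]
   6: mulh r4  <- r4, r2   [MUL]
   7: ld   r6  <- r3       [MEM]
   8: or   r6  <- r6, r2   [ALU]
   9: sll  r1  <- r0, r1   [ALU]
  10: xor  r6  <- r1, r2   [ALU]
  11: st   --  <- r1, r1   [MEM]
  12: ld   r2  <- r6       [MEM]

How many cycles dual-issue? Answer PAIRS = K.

PAIRS = 4

#0 head=0: sub.ALU+xor.ALU i0/i1 pair
#1 head=2: mul.MUL i2 no-port MUL/MUL
#2 head=3: mul.MUL+blt.BR i3/i4 pair
#3 head=5: st.MEM i5 no-port MEM/MUL
#4 head=6: mulh.MUL i6 no-port MUL/MEM
#5 head=7: ld.MEM i7 RAW+WAW r6
#6 head=8: or.ALU+sll.ALU i8/i9 pair
#7 head=10: xor.ALU+st.MEM i10/i11 pair
#8 head=12: ld.MEM i12 tail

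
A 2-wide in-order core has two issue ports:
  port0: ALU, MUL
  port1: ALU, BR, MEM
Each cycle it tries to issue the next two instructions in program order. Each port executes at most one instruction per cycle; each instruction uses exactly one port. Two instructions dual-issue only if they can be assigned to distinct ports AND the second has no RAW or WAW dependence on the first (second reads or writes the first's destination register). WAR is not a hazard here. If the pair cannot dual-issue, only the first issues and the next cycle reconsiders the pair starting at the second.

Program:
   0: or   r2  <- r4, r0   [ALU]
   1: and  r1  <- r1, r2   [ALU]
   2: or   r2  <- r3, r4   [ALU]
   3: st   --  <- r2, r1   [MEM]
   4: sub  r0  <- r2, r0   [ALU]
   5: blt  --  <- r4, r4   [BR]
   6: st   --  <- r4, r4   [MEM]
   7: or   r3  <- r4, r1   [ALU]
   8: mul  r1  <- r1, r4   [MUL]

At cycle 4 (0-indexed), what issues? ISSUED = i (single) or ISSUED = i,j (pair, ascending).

ISSUED = 6,7

[0] i0  or.ALU  -- RAW r2
[1] i1,i2  and.ALU or.ALU  -- dual
[2] i3,i4  st.MEM sub.ALU  -- dual
[3] i5  blt.BR  -- no-port BR/MEM
[4] i6,i7  st.MEM or.ALU  -- dual
[5] i8  mul.MUL  -- tail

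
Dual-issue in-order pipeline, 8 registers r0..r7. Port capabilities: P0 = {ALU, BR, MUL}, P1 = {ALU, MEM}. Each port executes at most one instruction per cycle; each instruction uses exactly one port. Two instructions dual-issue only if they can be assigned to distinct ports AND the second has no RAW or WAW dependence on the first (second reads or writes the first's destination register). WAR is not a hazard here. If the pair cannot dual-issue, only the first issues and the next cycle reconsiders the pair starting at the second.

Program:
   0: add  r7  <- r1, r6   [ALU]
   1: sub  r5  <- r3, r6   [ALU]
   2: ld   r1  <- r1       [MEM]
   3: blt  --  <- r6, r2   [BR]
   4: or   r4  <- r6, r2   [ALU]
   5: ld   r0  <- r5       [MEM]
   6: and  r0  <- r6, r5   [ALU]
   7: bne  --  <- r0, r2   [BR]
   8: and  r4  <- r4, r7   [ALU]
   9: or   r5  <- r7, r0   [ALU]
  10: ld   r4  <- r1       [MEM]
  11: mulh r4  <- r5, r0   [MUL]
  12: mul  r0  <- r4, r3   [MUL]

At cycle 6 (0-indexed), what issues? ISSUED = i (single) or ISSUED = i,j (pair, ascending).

  cy0 -> i0/i1 (add.ALU+sub.ALU) dual
  cy1 -> i2/i3 (ld.MEM+blt.BR) dual
  cy2 -> i4/i5 (or.ALU+ld.MEM) dual
  cy3 -> i6 (and.ALU) RAW r0
  cy4 -> i7/i8 (bne.BR+and.ALU) dual
  cy5 -> i9/i10 (or.ALU+ld.MEM) dual
  cy6 -> i11 (mulh.MUL) no-port MUL/MUL
  cy7 -> i12 (mul.MUL) tail

ISSUED = 11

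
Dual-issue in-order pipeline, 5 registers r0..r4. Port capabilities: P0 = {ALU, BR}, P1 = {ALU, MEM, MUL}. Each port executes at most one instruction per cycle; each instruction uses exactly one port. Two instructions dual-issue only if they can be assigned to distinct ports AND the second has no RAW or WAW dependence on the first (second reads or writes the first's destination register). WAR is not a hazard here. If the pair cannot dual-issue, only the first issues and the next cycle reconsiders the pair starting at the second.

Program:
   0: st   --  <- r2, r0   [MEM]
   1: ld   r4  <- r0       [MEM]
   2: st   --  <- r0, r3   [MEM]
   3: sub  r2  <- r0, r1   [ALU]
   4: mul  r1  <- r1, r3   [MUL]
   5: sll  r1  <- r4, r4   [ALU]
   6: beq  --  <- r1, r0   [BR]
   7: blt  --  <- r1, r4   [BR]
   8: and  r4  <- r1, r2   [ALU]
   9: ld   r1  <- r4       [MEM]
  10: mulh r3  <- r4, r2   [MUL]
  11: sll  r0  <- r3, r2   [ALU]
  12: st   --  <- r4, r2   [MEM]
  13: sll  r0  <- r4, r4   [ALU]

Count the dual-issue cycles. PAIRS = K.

PAIRS = 3

c0: i0 st  no-port MEM/MEM
c1: i1 ld  no-port MEM/MEM
c2: i2&i3 st+sub  pair
c3: i4 mul  WAW r1
c4: i5 sll  RAW r1
c5: i6 beq  no-port BR/BR
c6: i7&i8 blt+and  pair
c7: i9 ld  no-port MEM/MUL
c8: i10 mulh  RAW r3
c9: i11&i12 sll+st  pair
c10: i13 sll  tail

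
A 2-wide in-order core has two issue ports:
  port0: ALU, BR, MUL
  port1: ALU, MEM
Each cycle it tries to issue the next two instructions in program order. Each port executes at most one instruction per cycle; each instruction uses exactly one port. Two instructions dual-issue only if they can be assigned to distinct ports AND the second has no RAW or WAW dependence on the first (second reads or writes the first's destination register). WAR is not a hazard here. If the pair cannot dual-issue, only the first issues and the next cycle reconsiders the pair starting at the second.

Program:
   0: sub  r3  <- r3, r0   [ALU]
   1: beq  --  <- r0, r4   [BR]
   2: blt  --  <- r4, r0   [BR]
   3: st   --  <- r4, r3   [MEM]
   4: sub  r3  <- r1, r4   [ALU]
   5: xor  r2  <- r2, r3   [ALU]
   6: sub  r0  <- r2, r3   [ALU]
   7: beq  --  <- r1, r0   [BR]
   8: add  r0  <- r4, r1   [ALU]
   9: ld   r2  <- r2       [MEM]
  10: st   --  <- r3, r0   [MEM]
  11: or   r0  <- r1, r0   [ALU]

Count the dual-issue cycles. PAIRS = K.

PAIRS = 4

  cy0 -> i0+i1 (sub beq) pair
  cy1 -> i2+i3 (blt st) pair
  cy2 -> i4 (sub) RAW r3
  cy3 -> i5 (xor) RAW r2
  cy4 -> i6 (sub) RAW r0
  cy5 -> i7+i8 (beq add) pair
  cy6 -> i9 (ld) no-port MEM/MEM
  cy7 -> i10+i11 (st or) pair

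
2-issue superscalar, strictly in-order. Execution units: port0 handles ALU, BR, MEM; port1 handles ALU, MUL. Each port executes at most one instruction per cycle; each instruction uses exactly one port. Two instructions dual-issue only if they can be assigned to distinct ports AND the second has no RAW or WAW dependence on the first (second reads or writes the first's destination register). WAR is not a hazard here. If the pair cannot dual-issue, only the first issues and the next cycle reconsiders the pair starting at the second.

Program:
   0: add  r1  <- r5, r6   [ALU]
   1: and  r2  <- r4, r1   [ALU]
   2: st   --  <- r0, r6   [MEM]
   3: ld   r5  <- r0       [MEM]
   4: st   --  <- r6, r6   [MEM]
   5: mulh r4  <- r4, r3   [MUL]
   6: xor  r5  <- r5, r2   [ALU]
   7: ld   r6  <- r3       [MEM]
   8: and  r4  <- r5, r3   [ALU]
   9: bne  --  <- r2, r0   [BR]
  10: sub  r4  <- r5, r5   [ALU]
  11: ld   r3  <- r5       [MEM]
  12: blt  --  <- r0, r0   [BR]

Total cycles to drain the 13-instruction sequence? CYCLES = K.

CYCLES = 8

0. add @i0  | RAW r1
1. and/st @i1,i2  | 2-wide
2. ld @i3  | no-port MEM/MEM
3. st/mulh @i4,i5  | 2-wide
4. xor/ld @i6,i7  | 2-wide
5. and/bne @i8,i9  | 2-wide
6. sub/ld @i10,i11  | 2-wide
7. blt @i12  | tail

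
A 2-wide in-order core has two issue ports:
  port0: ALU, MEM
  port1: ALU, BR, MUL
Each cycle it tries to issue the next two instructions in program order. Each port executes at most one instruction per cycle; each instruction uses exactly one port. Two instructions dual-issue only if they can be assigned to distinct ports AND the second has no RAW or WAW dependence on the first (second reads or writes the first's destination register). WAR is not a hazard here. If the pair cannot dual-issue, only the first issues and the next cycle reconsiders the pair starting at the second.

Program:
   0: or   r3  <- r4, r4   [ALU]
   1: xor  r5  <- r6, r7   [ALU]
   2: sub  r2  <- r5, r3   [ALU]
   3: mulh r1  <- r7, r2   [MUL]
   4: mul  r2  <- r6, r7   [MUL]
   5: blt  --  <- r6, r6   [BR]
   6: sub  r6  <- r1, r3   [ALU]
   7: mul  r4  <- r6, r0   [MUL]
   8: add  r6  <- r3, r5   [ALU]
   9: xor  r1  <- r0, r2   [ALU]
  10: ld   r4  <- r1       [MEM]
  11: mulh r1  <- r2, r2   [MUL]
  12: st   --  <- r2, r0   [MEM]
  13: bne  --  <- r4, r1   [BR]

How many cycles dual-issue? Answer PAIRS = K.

0. or;xor @i0&i1  | 2-wide
1. sub @i2  | RAW r2
2. mulh @i3  | no-port MUL/MUL
3. mul @i4  | no-port MUL/BR
4. blt;sub @i5&i6  | 2-wide
5. mul;add @i7&i8  | 2-wide
6. xor @i9  | RAW r1
7. ld;mulh @i10&i11  | 2-wide
8. st;bne @i12&i13  | 2-wide

PAIRS = 5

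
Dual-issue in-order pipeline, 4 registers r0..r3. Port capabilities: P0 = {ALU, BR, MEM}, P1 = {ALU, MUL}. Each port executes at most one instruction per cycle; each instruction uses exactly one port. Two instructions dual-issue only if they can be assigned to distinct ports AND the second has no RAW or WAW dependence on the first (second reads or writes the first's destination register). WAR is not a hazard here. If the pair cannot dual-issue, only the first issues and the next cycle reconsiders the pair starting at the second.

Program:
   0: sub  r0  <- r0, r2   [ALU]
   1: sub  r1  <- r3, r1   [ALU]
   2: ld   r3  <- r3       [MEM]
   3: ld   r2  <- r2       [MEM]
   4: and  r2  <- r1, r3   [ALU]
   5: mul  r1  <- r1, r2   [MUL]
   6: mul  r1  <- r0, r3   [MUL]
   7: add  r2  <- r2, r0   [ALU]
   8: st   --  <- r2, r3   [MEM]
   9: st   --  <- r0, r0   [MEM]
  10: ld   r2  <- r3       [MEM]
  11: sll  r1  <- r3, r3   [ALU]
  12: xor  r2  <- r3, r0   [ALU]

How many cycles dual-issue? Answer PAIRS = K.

PAIRS = 3

0. sub;sub @i0+i1  | dual
1. ld @i2  | no-port MEM/MEM
2. ld @i3  | WAW r2
3. and @i4  | RAW r2
4. mul @i5  | no-port MUL/MUL
5. mul;add @i6+i7  | dual
6. st @i8  | no-port MEM/MEM
7. st @i9  | no-port MEM/MEM
8. ld;sll @i10+i11  | dual
9. xor @i12  | tail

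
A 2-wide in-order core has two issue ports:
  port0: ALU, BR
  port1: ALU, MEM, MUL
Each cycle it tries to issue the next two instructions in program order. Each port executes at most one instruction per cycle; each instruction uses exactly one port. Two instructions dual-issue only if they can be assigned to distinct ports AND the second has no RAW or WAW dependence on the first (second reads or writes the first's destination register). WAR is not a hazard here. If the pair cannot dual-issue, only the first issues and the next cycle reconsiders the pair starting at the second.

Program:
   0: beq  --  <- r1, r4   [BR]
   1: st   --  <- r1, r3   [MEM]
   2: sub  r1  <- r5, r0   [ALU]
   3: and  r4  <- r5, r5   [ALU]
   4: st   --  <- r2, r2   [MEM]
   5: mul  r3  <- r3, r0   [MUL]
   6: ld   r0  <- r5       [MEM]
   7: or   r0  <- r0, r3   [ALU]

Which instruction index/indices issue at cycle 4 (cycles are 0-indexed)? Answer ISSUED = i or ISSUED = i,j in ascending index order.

ISSUED = 6

[0] i0&i1  beq.BR+st.MEM  -- 2-wide
[1] i2&i3  sub.ALU+and.ALU  -- 2-wide
[2] i4  st.MEM  -- no-port MEM/MUL
[3] i5  mul.MUL  -- no-port MUL/MEM
[4] i6  ld.MEM  -- RAW+WAW r0
[5] i7  or.ALU  -- tail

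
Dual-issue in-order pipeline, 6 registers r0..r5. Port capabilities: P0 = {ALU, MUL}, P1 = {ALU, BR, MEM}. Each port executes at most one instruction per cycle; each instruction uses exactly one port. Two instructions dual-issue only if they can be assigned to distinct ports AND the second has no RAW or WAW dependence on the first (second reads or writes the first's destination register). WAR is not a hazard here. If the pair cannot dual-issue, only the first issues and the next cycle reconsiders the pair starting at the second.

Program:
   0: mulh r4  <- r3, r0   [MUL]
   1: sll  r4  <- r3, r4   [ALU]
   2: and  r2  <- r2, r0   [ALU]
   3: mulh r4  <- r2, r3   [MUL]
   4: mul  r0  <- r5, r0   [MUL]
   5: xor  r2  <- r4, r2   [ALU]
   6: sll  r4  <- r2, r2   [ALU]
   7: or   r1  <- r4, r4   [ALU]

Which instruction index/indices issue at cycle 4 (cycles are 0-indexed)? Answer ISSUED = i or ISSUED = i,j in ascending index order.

#0 head=0: mulh.MUL i0 RAW+WAW r4
#1 head=1: sll.ALU and.ALU i1&i2 pair
#2 head=3: mulh.MUL i3 no-port MUL/MUL
#3 head=4: mul.MUL xor.ALU i4&i5 pair
#4 head=6: sll.ALU i6 RAW r4
#5 head=7: or.ALU i7 tail

ISSUED = 6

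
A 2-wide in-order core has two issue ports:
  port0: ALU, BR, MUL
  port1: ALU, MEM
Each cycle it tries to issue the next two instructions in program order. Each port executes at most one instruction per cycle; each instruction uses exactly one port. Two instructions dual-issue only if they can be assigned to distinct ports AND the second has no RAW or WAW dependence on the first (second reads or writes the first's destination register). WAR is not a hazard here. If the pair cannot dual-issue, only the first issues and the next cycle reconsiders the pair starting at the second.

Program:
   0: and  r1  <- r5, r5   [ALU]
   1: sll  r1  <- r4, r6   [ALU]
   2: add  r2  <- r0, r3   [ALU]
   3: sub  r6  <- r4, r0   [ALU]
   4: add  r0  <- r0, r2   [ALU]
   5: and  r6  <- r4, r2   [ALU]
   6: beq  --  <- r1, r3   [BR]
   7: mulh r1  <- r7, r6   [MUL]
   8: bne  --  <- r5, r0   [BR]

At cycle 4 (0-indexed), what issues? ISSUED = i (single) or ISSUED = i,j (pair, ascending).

[0] i0  and.ALU  -- WAW r1
[1] i1&i2  sll.ALU add.ALU  -- pair
[2] i3&i4  sub.ALU add.ALU  -- pair
[3] i5&i6  and.ALU beq.BR  -- pair
[4] i7  mulh.MUL  -- no-port MUL/BR
[5] i8  bne.BR  -- tail

ISSUED = 7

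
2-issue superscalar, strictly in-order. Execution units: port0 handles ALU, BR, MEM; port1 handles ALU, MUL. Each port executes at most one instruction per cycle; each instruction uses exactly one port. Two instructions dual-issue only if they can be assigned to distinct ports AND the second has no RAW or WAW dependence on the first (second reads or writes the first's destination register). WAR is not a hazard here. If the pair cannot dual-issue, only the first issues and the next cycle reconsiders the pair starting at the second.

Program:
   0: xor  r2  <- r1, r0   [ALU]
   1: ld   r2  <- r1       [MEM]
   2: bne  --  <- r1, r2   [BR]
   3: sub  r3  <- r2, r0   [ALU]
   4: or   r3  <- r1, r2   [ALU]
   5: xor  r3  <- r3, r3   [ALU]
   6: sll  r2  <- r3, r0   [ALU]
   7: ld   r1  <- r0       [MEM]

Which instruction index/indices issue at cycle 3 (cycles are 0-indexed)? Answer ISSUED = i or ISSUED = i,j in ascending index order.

[0] i0  xor  -- WAW r2
[1] i1  ld  -- no-port MEM/BR
[2] i2/i3  bne sub  -- pair
[3] i4  or  -- RAW+WAW r3
[4] i5  xor  -- RAW r3
[5] i6/i7  sll ld  -- pair

ISSUED = 4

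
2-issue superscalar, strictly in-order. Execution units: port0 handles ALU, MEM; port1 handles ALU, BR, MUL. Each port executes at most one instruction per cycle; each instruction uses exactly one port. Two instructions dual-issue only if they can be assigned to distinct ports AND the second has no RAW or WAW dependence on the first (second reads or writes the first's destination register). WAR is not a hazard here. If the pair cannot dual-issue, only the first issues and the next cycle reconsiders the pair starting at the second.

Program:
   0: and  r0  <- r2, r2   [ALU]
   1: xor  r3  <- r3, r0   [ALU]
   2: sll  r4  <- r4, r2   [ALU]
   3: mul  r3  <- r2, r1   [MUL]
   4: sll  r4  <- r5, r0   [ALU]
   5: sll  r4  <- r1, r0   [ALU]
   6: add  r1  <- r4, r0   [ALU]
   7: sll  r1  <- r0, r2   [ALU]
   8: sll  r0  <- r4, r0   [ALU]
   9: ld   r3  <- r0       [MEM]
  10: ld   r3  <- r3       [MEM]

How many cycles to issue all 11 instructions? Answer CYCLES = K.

  cy0 -> i0 (and) RAW r0
  cy1 -> i1&i2 (xor sll) pair
  cy2 -> i3&i4 (mul sll) pair
  cy3 -> i5 (sll) RAW r4
  cy4 -> i6 (add) WAW r1
  cy5 -> i7&i8 (sll sll) pair
  cy6 -> i9 (ld) no-port MEM/MEM
  cy7 -> i10 (ld) tail

CYCLES = 8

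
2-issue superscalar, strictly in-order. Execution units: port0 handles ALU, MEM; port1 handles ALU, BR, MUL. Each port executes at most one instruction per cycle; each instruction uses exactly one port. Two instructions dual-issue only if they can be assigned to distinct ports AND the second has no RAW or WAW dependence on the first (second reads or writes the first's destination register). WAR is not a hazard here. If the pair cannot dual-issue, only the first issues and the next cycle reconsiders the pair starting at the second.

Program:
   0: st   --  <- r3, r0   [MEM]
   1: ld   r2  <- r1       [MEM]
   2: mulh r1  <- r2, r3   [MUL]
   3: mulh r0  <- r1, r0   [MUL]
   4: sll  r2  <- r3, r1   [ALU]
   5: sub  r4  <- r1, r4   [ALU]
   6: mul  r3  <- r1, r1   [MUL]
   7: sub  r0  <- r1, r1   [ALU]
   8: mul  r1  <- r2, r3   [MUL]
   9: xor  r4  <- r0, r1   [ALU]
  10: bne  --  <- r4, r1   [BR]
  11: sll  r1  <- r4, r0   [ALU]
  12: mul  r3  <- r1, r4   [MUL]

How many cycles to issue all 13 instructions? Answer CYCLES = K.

CYCLES = 9

#0 head=0: st.MEM i0 no-port MEM/MEM
#1 head=1: ld.MEM i1 RAW r2
#2 head=2: mulh.MUL i2 no-port MUL/MUL
#3 head=3: mulh.MUL sll.ALU i3/i4 pair
#4 head=5: sub.ALU mul.MUL i5/i6 pair
#5 head=7: sub.ALU mul.MUL i7/i8 pair
#6 head=9: xor.ALU i9 RAW r4
#7 head=10: bne.BR sll.ALU i10/i11 pair
#8 head=12: mul.MUL i12 tail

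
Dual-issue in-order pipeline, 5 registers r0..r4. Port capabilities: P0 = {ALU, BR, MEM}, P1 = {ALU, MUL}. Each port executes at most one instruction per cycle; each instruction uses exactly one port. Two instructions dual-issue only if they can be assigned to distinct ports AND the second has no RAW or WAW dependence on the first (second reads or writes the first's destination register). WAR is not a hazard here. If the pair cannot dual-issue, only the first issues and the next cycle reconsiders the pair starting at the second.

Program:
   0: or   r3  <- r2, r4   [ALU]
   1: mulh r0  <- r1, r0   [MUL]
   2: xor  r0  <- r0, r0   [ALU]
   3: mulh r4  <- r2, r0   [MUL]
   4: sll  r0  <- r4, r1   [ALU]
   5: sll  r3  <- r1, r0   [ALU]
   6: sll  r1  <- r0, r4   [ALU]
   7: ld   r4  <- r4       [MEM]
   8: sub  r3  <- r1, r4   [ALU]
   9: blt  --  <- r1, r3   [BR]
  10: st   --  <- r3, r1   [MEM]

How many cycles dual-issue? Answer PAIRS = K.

PAIRS = 2

0. or.ALU mulh.MUL @i0+i1  | pair
1. xor.ALU @i2  | RAW r0
2. mulh.MUL @i3  | RAW r4
3. sll.ALU @i4  | RAW r0
4. sll.ALU sll.ALU @i5+i6  | pair
5. ld.MEM @i7  | RAW r4
6. sub.ALU @i8  | RAW r3
7. blt.BR @i9  | no-port BR/MEM
8. st.MEM @i10  | tail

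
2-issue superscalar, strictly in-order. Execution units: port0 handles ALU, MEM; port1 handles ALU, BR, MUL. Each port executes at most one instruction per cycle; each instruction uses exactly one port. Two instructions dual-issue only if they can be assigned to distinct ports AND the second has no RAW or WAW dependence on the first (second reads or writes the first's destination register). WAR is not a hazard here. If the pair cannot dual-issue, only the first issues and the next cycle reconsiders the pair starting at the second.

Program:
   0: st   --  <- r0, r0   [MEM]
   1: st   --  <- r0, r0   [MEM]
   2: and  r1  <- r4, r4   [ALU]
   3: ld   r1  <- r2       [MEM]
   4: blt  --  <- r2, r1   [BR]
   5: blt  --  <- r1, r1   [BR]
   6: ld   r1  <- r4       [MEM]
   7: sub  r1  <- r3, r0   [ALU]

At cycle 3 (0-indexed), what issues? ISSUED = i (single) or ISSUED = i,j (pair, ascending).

ISSUED = 4

[0] i0  st.MEM  -- no-port MEM/MEM
[1] i1,i2  st.MEM and.ALU  -- dual
[2] i3  ld.MEM  -- RAW r1
[3] i4  blt.BR  -- no-port BR/BR
[4] i5,i6  blt.BR ld.MEM  -- dual
[5] i7  sub.ALU  -- tail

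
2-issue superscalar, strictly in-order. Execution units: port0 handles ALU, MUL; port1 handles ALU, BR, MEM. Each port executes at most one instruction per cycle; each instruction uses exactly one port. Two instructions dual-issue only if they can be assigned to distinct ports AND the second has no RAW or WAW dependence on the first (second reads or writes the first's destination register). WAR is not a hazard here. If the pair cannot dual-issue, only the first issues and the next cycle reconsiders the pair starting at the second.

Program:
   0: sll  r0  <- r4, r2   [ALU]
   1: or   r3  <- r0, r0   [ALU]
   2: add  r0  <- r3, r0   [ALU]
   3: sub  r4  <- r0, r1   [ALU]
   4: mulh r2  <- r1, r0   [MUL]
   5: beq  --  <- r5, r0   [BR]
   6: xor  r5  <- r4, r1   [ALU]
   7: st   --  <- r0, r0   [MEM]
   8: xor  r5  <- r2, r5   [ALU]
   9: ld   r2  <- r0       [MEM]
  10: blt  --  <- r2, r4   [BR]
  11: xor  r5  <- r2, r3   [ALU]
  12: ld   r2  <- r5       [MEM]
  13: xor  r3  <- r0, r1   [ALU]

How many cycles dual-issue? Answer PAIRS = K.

PAIRS = 5

  cy0 -> i0 (sll.ALU) RAW r0
  cy1 -> i1 (or.ALU) RAW r3
  cy2 -> i2 (add.ALU) RAW r0
  cy3 -> i3&i4 (sub.ALU+mulh.MUL) dual
  cy4 -> i5&i6 (beq.BR+xor.ALU) dual
  cy5 -> i7&i8 (st.MEM+xor.ALU) dual
  cy6 -> i9 (ld.MEM) no-port MEM/BR
  cy7 -> i10&i11 (blt.BR+xor.ALU) dual
  cy8 -> i12&i13 (ld.MEM+xor.ALU) dual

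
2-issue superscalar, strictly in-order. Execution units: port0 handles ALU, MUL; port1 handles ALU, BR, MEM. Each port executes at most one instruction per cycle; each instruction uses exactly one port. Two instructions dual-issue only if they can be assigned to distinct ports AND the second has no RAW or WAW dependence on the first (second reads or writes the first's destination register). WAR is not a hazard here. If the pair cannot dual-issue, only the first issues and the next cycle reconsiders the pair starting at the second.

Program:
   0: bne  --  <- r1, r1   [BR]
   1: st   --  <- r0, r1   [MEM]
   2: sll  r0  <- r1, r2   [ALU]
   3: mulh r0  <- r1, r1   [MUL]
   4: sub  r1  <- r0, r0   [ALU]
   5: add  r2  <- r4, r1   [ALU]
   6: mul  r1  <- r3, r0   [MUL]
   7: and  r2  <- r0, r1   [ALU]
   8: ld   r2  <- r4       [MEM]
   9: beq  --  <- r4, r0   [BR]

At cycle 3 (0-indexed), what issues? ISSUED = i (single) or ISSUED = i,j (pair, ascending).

  cy0 -> i0 (bne) no-port BR/MEM
  cy1 -> i1&i2 (st sll) 2-wide
  cy2 -> i3 (mulh) RAW r0
  cy3 -> i4 (sub) RAW r1
  cy4 -> i5&i6 (add mul) 2-wide
  cy5 -> i7 (and) WAW r2
  cy6 -> i8 (ld) no-port MEM/BR
  cy7 -> i9 (beq) tail

ISSUED = 4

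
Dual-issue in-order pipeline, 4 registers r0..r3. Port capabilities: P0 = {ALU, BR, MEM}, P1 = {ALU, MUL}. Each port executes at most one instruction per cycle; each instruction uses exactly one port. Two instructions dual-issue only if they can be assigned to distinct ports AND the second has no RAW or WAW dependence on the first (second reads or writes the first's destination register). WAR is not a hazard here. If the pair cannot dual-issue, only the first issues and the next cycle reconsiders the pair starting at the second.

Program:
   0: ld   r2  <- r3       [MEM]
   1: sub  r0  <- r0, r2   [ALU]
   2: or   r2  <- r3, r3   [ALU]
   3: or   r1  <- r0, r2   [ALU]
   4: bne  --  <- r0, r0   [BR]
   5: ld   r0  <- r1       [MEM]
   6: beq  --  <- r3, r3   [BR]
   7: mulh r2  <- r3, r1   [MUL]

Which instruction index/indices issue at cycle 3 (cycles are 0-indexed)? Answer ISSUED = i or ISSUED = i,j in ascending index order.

ISSUED = 5

t=0 i0:ld.MEM ; RAW r2
t=1 i1+i2:sub.ALU+or.ALU ; pair
t=2 i3+i4:or.ALU+bne.BR ; pair
t=3 i5:ld.MEM ; no-port MEM/BR
t=4 i6+i7:beq.BR+mulh.MUL ; pair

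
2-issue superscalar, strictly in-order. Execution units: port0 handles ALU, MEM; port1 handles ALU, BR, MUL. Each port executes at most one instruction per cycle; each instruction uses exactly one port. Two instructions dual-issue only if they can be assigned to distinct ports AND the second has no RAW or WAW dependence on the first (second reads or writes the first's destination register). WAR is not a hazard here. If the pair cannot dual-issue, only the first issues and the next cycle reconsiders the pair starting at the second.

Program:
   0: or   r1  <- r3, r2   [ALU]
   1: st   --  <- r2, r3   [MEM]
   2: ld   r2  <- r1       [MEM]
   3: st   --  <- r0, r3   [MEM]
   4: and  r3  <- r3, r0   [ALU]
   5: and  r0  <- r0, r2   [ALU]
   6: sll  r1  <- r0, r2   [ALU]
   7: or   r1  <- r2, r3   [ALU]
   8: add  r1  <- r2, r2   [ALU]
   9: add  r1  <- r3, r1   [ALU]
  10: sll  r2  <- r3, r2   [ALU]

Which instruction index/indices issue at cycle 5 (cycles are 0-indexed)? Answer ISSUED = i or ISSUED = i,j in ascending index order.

  cy0 -> i0+i1 (or.ALU;st.MEM) 2-wide
  cy1 -> i2 (ld.MEM) no-port MEM/MEM
  cy2 -> i3+i4 (st.MEM;and.ALU) 2-wide
  cy3 -> i5 (and.ALU) RAW r0
  cy4 -> i6 (sll.ALU) WAW r1
  cy5 -> i7 (or.ALU) WAW r1
  cy6 -> i8 (add.ALU) RAW+WAW r1
  cy7 -> i9+i10 (add.ALU;sll.ALU) 2-wide

ISSUED = 7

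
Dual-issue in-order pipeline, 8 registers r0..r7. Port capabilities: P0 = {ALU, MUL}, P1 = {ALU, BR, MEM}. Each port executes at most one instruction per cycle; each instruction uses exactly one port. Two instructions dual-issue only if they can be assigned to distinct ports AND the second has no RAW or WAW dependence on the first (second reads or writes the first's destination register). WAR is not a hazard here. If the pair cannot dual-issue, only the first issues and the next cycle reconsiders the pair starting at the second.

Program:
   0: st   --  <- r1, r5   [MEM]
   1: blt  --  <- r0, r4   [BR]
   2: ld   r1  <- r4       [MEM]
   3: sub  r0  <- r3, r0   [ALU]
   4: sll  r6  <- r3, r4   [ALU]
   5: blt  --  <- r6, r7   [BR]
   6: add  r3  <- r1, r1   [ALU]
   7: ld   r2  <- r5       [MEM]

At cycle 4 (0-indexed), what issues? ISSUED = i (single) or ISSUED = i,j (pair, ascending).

t=0 i0:st.MEM ; no-port MEM/BR
t=1 i1:blt.BR ; no-port BR/MEM
t=2 i2&i3:ld.MEM/sub.ALU ; pair
t=3 i4:sll.ALU ; RAW r6
t=4 i5&i6:blt.BR/add.ALU ; pair
t=5 i7:ld.MEM ; tail

ISSUED = 5,6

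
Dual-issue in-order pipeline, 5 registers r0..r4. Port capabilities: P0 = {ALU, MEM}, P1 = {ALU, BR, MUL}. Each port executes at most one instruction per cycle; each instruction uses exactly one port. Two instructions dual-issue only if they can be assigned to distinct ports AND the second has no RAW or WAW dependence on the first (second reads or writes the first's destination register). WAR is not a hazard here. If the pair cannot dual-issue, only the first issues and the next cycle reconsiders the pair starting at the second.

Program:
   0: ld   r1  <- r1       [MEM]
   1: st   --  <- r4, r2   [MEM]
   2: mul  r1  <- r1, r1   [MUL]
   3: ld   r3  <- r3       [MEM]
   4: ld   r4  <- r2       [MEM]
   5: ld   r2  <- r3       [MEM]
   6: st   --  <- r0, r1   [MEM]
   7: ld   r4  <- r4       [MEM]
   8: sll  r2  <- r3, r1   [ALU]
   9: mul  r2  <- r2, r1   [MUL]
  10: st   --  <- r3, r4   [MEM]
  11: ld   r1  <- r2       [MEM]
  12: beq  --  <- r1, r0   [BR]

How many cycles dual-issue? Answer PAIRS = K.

  cy0 -> i0 (ld.MEM) no-port MEM/MEM
  cy1 -> i1,i2 (st.MEM+mul.MUL) 2-wide
  cy2 -> i3 (ld.MEM) no-port MEM/MEM
  cy3 -> i4 (ld.MEM) no-port MEM/MEM
  cy4 -> i5 (ld.MEM) no-port MEM/MEM
  cy5 -> i6 (st.MEM) no-port MEM/MEM
  cy6 -> i7,i8 (ld.MEM+sll.ALU) 2-wide
  cy7 -> i9,i10 (mul.MUL+st.MEM) 2-wide
  cy8 -> i11 (ld.MEM) RAW r1
  cy9 -> i12 (beq.BR) tail

PAIRS = 3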